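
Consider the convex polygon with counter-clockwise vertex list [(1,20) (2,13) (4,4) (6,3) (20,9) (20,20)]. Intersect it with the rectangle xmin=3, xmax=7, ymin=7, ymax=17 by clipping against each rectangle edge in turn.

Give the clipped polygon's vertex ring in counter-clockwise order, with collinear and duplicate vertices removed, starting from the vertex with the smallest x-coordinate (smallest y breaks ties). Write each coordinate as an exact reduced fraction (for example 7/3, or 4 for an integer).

1. After x ≥ 3: [(3,20) (3,17/2) (4,4) (6,3) (20,9) (20,20)]
2. After x ≤ 7: [(7,20) (3,20) (3,17/2) (4,4) (6,3) (7,24/7)]
3. After y ≥ 7: [(7,7) (7,20) (3,20) (3,17/2) (10/3,7)]
4. After y ≤ 17: [(7,7) (7,17) (3,17) (3,17/2) (10/3,7)]
5. Canonical ring: [(3,17/2) (10/3,7) (7,7) (7,17) (3,17)]

Clipped polygon: [(3,17/2) (10/3,7) (7,7) (7,17) (3,17)]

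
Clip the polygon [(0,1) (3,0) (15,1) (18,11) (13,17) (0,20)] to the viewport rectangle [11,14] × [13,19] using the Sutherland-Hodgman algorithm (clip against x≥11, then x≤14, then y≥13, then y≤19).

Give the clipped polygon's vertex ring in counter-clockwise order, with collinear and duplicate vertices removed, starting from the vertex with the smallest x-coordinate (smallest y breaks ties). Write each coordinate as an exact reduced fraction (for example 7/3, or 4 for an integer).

1. After x ≥ 11: [(11,2/3) (15,1) (18,11) (13,17) (11,227/13)]
2. After x ≤ 14: [(11,2/3) (14,11/12) (14,79/5) (13,17) (11,227/13)]
3. After y ≥ 13: [(11,13) (14,13) (14,79/5) (13,17) (11,227/13)]
4. After y ≤ 19: [(11,13) (14,13) (14,79/5) (13,17) (11,227/13)]
5. Canonical ring: [(11,13) (14,13) (14,79/5) (13,17) (11,227/13)]

Clipped polygon: [(11,13) (14,13) (14,79/5) (13,17) (11,227/13)]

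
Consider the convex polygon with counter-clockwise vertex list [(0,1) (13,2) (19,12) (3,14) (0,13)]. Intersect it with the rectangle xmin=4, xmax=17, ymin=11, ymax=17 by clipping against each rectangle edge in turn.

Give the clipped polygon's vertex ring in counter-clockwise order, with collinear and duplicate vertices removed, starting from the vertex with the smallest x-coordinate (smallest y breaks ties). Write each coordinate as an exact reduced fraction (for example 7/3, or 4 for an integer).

1. After x ≥ 4: [(4,17/13) (13,2) (19,12) (4,111/8)]
2. After x ≤ 17: [(4,17/13) (13,2) (17,26/3) (17,49/4) (4,111/8)]
3. After y ≥ 11: [(4,11) (17,11) (17,49/4) (4,111/8)]
4. After y ≤ 17: [(4,11) (17,11) (17,49/4) (4,111/8)]
5. Canonical ring: [(4,11) (17,11) (17,49/4) (4,111/8)]

Clipped polygon: [(4,11) (17,11) (17,49/4) (4,111/8)]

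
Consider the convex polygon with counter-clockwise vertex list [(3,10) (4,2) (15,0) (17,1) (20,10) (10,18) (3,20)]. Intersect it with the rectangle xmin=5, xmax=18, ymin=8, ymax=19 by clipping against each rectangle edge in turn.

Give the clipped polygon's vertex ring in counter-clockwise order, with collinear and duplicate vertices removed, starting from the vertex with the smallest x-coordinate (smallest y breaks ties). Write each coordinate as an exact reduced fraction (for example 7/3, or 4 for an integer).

1. After x ≥ 5: [(5,20/11) (15,0) (17,1) (20,10) (10,18) (5,136/7)]
2. After x ≤ 18: [(5,20/11) (15,0) (17,1) (18,4) (18,58/5) (10,18) (5,136/7)]
3. After y ≥ 8: [(5,8) (18,8) (18,58/5) (10,18) (5,136/7)]
4. After y ≤ 19: [(5,19) (5,8) (18,8) (18,58/5) (10,18) (13/2,19)]
5. Canonical ring: [(5,8) (18,8) (18,58/5) (10,18) (13/2,19) (5,19)]

Clipped polygon: [(5,8) (18,8) (18,58/5) (10,18) (13/2,19) (5,19)]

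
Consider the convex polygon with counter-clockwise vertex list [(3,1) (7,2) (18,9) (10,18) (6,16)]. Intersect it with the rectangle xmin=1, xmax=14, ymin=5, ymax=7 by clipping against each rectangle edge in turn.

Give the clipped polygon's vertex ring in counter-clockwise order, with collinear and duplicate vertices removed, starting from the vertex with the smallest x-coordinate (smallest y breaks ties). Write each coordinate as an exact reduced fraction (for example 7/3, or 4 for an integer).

1. After x ≥ 1: [(3,1) (7,2) (18,9) (10,18) (6,16)]
2. After x ≤ 14: [(3,1) (7,2) (14,71/11) (14,27/2) (10,18) (6,16)]
3. After y ≥ 5: [(19/5,5) (82/7,5) (14,71/11) (14,27/2) (10,18) (6,16)]
4. After y ≤ 7: [(21/5,7) (19/5,5) (82/7,5) (14,71/11) (14,7)]
5. Canonical ring: [(19/5,5) (82/7,5) (14,71/11) (14,7) (21/5,7)]

Clipped polygon: [(19/5,5) (82/7,5) (14,71/11) (14,7) (21/5,7)]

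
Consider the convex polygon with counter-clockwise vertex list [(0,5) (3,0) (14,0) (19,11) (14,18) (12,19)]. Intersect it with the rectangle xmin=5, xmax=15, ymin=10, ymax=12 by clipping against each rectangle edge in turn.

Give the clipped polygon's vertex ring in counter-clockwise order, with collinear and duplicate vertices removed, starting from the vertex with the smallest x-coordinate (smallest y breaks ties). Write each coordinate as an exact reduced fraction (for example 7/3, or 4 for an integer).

Clipped polygon: [(5,10) (15,10) (15,12) (6,12) (5,65/6)]

1. After x ≥ 5: [(5,65/6) (5,0) (14,0) (19,11) (14,18) (12,19)]
2. After x ≤ 15: [(5,65/6) (5,0) (14,0) (15,11/5) (15,83/5) (14,18) (12,19)]
3. After y ≥ 10: [(5,65/6) (5,10) (15,10) (15,83/5) (14,18) (12,19)]
4. After y ≤ 12: [(6,12) (5,65/6) (5,10) (15,10) (15,12)]
5. Canonical ring: [(5,10) (15,10) (15,12) (6,12) (5,65/6)]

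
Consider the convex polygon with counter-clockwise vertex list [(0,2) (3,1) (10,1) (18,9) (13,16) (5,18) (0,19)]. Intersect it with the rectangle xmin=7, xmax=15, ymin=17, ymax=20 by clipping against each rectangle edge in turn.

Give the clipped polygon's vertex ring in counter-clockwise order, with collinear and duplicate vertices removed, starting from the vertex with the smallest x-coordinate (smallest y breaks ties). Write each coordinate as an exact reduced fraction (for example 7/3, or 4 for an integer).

1. After x ≥ 7: [(7,1) (10,1) (18,9) (13,16) (7,35/2)]
2. After x ≤ 15: [(7,1) (10,1) (15,6) (15,66/5) (13,16) (7,35/2)]
3. After y ≥ 17: [(7,17) (9,17) (7,35/2)]
4. After y ≤ 20: [(7,17) (9,17) (7,35/2)]
5. Canonical ring: [(7,17) (9,17) (7,35/2)]

Clipped polygon: [(7,17) (9,17) (7,35/2)]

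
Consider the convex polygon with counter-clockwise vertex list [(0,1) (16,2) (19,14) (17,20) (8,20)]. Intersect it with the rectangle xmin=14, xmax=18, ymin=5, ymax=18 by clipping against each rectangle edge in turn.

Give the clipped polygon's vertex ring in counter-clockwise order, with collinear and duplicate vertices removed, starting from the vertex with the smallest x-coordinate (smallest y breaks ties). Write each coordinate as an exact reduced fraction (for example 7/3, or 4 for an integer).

1. After x ≥ 14: [(14,15/8) (16,2) (19,14) (17,20) (14,20)]
2. After x ≤ 18: [(14,15/8) (16,2) (18,10) (18,17) (17,20) (14,20)]
3. After y ≥ 5: [(14,5) (67/4,5) (18,10) (18,17) (17,20) (14,20)]
4. After y ≤ 18: [(14,18) (14,5) (67/4,5) (18,10) (18,17) (53/3,18)]
5. Canonical ring: [(14,5) (67/4,5) (18,10) (18,17) (53/3,18) (14,18)]

Clipped polygon: [(14,5) (67/4,5) (18,10) (18,17) (53/3,18) (14,18)]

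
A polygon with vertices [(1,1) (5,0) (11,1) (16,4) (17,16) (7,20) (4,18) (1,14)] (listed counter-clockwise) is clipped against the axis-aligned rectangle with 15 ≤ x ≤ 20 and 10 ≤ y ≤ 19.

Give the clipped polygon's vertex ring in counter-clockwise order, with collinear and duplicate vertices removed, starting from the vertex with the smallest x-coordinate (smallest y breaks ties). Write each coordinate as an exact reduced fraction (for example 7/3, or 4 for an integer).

1. After x ≥ 15: [(15,17/5) (16,4) (17,16) (15,84/5)]
2. After x ≤ 20: [(15,17/5) (16,4) (17,16) (15,84/5)]
3. After y ≥ 10: [(15,10) (33/2,10) (17,16) (15,84/5)]
4. After y ≤ 19: [(15,10) (33/2,10) (17,16) (15,84/5)]
5. Canonical ring: [(15,10) (33/2,10) (17,16) (15,84/5)]

Clipped polygon: [(15,10) (33/2,10) (17,16) (15,84/5)]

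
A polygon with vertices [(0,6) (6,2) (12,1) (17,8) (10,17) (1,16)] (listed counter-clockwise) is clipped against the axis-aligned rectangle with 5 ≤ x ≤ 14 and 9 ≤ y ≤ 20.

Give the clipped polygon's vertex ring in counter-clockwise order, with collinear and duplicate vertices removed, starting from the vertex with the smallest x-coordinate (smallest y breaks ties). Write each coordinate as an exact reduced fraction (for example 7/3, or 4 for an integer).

1. After x ≥ 5: [(5,8/3) (6,2) (12,1) (17,8) (10,17) (5,148/9)]
2. After x ≤ 14: [(5,8/3) (6,2) (12,1) (14,19/5) (14,83/7) (10,17) (5,148/9)]
3. After y ≥ 9: [(5,9) (14,9) (14,83/7) (10,17) (5,148/9)]
4. After y ≤ 20: [(5,9) (14,9) (14,83/7) (10,17) (5,148/9)]
5. Canonical ring: [(5,9) (14,9) (14,83/7) (10,17) (5,148/9)]

Clipped polygon: [(5,9) (14,9) (14,83/7) (10,17) (5,148/9)]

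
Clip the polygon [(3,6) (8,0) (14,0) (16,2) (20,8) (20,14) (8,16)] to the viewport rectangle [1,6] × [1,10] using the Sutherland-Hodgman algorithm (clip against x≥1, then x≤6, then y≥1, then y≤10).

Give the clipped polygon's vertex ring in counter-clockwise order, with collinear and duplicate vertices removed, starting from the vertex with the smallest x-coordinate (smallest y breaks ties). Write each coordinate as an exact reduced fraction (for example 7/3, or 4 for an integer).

Clipped polygon: [(3,6) (6,12/5) (6,10) (5,10)]

1. After x ≥ 1: [(3,6) (8,0) (14,0) (16,2) (20,8) (20,14) (8,16)]
2. After x ≤ 6: [(6,12) (3,6) (6,12/5)]
3. After y ≥ 1: [(6,12) (3,6) (6,12/5)]
4. After y ≤ 10: [(6,10) (5,10) (3,6) (6,12/5)]
5. Canonical ring: [(3,6) (6,12/5) (6,10) (5,10)]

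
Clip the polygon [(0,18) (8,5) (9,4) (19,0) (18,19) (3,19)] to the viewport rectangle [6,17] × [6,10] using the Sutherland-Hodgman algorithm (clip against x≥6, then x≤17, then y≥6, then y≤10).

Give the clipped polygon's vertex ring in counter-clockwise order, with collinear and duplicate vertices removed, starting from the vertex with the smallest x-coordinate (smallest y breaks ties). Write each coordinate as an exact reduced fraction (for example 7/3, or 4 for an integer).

Clipped polygon: [(6,33/4) (96/13,6) (17,6) (17,10) (6,10)]

1. After x ≥ 6: [(6,33/4) (8,5) (9,4) (19,0) (18,19) (6,19)]
2. After x ≤ 17: [(6,33/4) (8,5) (9,4) (17,4/5) (17,19) (6,19)]
3. After y ≥ 6: [(6,33/4) (96/13,6) (17,6) (17,19) (6,19)]
4. After y ≤ 10: [(6,10) (6,33/4) (96/13,6) (17,6) (17,10)]
5. Canonical ring: [(6,33/4) (96/13,6) (17,6) (17,10) (6,10)]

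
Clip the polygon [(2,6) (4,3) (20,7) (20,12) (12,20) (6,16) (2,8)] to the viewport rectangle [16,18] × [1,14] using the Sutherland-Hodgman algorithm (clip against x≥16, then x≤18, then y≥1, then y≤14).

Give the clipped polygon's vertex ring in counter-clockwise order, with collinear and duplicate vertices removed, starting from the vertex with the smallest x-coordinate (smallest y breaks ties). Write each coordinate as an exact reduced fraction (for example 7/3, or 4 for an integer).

1. After x ≥ 16: [(16,6) (20,7) (20,12) (16,16)]
2. After x ≤ 18: [(16,6) (18,13/2) (18,14) (16,16)]
3. After y ≥ 1: [(16,6) (18,13/2) (18,14) (16,16)]
4. After y ≤ 14: [(16,14) (16,6) (18,13/2) (18,14) (18,14)]
5. Canonical ring: [(16,6) (18,13/2) (18,14) (16,14)]

Clipped polygon: [(16,6) (18,13/2) (18,14) (16,14)]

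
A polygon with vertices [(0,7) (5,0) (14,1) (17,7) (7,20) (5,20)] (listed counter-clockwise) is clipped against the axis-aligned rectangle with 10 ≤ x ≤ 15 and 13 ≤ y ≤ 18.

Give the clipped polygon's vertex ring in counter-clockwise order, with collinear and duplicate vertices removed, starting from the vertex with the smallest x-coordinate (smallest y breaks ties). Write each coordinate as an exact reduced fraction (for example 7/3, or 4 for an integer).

Clipped polygon: [(10,13) (161/13,13) (10,161/10)]

1. After x ≥ 10: [(10,5/9) (14,1) (17,7) (10,161/10)]
2. After x ≤ 15: [(10,5/9) (14,1) (15,3) (15,48/5) (10,161/10)]
3. After y ≥ 13: [(10,13) (161/13,13) (10,161/10)]
4. After y ≤ 18: [(10,13) (161/13,13) (10,161/10)]
5. Canonical ring: [(10,13) (161/13,13) (10,161/10)]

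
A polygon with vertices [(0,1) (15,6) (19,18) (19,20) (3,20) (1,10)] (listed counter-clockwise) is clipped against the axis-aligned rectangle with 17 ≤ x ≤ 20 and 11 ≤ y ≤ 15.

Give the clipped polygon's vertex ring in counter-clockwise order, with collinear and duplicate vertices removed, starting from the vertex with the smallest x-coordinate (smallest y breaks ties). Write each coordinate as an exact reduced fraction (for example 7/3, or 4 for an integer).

1. After x ≥ 17: [(17,12) (19,18) (19,20) (17,20)]
2. After x ≤ 20: [(17,12) (19,18) (19,20) (17,20)]
3. After y ≥ 11: [(17,12) (19,18) (19,20) (17,20)]
4. After y ≤ 15: [(17,15) (17,12) (18,15)]
5. Canonical ring: [(17,12) (18,15) (17,15)]

Clipped polygon: [(17,12) (18,15) (17,15)]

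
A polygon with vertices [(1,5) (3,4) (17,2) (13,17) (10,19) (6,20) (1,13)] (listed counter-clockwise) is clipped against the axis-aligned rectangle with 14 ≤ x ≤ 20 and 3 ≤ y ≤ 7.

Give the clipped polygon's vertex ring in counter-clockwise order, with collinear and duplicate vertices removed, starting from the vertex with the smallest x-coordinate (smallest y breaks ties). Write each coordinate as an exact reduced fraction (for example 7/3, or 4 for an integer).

Clipped polygon: [(14,3) (251/15,3) (47/3,7) (14,7)]

1. After x ≥ 14: [(14,17/7) (17,2) (14,53/4)]
2. After x ≤ 20: [(14,17/7) (17,2) (14,53/4)]
3. After y ≥ 3: [(14,3) (251/15,3) (14,53/4)]
4. After y ≤ 7: [(14,7) (14,3) (251/15,3) (47/3,7)]
5. Canonical ring: [(14,3) (251/15,3) (47/3,7) (14,7)]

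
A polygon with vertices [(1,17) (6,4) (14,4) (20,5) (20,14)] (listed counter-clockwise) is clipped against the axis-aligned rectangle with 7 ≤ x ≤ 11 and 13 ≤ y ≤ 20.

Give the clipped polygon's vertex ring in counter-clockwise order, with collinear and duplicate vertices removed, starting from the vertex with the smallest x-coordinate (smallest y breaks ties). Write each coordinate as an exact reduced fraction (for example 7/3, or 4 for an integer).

1. After x ≥ 7: [(7,305/19) (7,4) (14,4) (20,5) (20,14)]
2. After x ≤ 11: [(11,293/19) (7,305/19) (7,4) (11,4)]
3. After y ≥ 13: [(11,13) (11,293/19) (7,305/19) (7,13)]
4. After y ≤ 20: [(11,13) (11,293/19) (7,305/19) (7,13)]
5. Canonical ring: [(7,13) (11,13) (11,293/19) (7,305/19)]

Clipped polygon: [(7,13) (11,13) (11,293/19) (7,305/19)]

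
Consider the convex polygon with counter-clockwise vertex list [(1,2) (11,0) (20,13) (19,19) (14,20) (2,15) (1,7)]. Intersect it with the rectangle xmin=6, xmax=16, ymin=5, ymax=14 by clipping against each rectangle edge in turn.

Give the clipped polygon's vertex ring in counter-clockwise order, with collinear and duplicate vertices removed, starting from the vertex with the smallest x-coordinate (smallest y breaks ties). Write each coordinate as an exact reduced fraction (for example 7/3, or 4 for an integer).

1. After x ≥ 6: [(6,1) (11,0) (20,13) (19,19) (14,20) (6,50/3)]
2. After x ≤ 16: [(6,1) (11,0) (16,65/9) (16,98/5) (14,20) (6,50/3)]
3. After y ≥ 5: [(6,5) (188/13,5) (16,65/9) (16,98/5) (14,20) (6,50/3)]
4. After y ≤ 14: [(6,14) (6,5) (188/13,5) (16,65/9) (16,14)]
5. Canonical ring: [(6,5) (188/13,5) (16,65/9) (16,14) (6,14)]

Clipped polygon: [(6,5) (188/13,5) (16,65/9) (16,14) (6,14)]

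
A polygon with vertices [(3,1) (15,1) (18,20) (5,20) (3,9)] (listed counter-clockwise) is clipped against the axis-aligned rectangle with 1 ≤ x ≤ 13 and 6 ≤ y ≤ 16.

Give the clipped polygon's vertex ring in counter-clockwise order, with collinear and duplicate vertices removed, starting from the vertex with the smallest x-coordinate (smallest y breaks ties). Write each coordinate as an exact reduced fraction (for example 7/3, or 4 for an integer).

Clipped polygon: [(3,6) (13,6) (13,16) (47/11,16) (3,9)]

1. After x ≥ 1: [(3,1) (15,1) (18,20) (5,20) (3,9)]
2. After x ≤ 13: [(3,1) (13,1) (13,20) (5,20) (3,9)]
3. After y ≥ 6: [(3,6) (13,6) (13,20) (5,20) (3,9)]
4. After y ≤ 16: [(3,6) (13,6) (13,16) (47/11,16) (3,9)]
5. Canonical ring: [(3,6) (13,6) (13,16) (47/11,16) (3,9)]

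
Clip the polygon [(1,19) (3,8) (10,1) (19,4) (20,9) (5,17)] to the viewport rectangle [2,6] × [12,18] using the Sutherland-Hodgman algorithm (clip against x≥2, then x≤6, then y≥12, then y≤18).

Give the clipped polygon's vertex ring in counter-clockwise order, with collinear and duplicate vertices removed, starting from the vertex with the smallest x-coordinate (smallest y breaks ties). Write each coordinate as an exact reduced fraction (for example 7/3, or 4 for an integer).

1. After x ≥ 2: [(2,37/2) (2,27/2) (3,8) (10,1) (19,4) (20,9) (5,17)]
2. After x ≤ 6: [(2,37/2) (2,27/2) (3,8) (6,5) (6,247/15) (5,17)]
3. After y ≥ 12: [(2,37/2) (2,27/2) (25/11,12) (6,12) (6,247/15) (5,17)]
4. After y ≤ 18: [(3,18) (2,18) (2,27/2) (25/11,12) (6,12) (6,247/15) (5,17)]
5. Canonical ring: [(2,27/2) (25/11,12) (6,12) (6,247/15) (5,17) (3,18) (2,18)]

Clipped polygon: [(2,27/2) (25/11,12) (6,12) (6,247/15) (5,17) (3,18) (2,18)]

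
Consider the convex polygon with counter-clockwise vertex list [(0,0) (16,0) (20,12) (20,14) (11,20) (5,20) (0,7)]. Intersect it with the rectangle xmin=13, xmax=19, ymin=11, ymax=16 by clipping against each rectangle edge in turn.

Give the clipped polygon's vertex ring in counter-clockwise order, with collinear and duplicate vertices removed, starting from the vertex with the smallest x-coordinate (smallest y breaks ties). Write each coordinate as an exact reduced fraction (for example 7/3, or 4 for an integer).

1. After x ≥ 13: [(13,0) (16,0) (20,12) (20,14) (13,56/3)]
2. After x ≤ 19: [(13,0) (16,0) (19,9) (19,44/3) (13,56/3)]
3. After y ≥ 11: [(13,11) (19,11) (19,44/3) (13,56/3)]
4. After y ≤ 16: [(13,16) (13,11) (19,11) (19,44/3) (17,16)]
5. Canonical ring: [(13,11) (19,11) (19,44/3) (17,16) (13,16)]

Clipped polygon: [(13,11) (19,11) (19,44/3) (17,16) (13,16)]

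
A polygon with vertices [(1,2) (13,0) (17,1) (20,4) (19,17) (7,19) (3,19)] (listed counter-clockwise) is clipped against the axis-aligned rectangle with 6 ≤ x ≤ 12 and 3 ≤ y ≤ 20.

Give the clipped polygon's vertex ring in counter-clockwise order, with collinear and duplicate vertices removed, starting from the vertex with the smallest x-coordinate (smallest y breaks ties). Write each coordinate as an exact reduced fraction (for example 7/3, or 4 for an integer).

Clipped polygon: [(6,3) (12,3) (12,109/6) (7,19) (6,19)]

1. After x ≥ 6: [(6,7/6) (13,0) (17,1) (20,4) (19,17) (7,19) (6,19)]
2. After x ≤ 12: [(6,7/6) (12,1/6) (12,109/6) (7,19) (6,19)]
3. After y ≥ 3: [(6,3) (12,3) (12,109/6) (7,19) (6,19)]
4. After y ≤ 20: [(6,3) (12,3) (12,109/6) (7,19) (6,19)]
5. Canonical ring: [(6,3) (12,3) (12,109/6) (7,19) (6,19)]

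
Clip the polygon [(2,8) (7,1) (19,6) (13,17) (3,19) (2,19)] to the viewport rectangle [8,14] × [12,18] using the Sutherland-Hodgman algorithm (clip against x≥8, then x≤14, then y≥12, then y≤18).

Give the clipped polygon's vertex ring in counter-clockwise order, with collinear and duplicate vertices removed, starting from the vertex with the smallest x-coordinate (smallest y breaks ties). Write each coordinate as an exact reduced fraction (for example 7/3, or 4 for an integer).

Clipped polygon: [(8,12) (14,12) (14,91/6) (13,17) (8,18)]

1. After x ≥ 8: [(8,17/12) (19,6) (13,17) (8,18)]
2. After x ≤ 14: [(8,17/12) (14,47/12) (14,91/6) (13,17) (8,18)]
3. After y ≥ 12: [(8,12) (14,12) (14,91/6) (13,17) (8,18)]
4. After y ≤ 18: [(8,12) (14,12) (14,91/6) (13,17) (8,18)]
5. Canonical ring: [(8,12) (14,12) (14,91/6) (13,17) (8,18)]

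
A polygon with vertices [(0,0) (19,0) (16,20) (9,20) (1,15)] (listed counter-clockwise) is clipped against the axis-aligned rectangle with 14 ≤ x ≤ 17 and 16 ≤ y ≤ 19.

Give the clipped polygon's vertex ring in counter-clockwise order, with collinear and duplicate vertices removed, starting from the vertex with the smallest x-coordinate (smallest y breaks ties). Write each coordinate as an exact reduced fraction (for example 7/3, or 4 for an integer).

Clipped polygon: [(14,16) (83/5,16) (323/20,19) (14,19)]

1. After x ≥ 14: [(14,0) (19,0) (16,20) (14,20)]
2. After x ≤ 17: [(14,0) (17,0) (17,40/3) (16,20) (14,20)]
3. After y ≥ 16: [(14,16) (83/5,16) (16,20) (14,20)]
4. After y ≤ 19: [(14,19) (14,16) (83/5,16) (323/20,19)]
5. Canonical ring: [(14,16) (83/5,16) (323/20,19) (14,19)]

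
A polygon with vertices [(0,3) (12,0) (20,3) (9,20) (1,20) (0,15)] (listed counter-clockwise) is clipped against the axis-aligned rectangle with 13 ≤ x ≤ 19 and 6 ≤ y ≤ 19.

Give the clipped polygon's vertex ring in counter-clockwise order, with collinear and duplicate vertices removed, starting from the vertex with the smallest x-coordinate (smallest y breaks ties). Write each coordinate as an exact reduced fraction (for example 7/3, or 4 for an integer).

Clipped polygon: [(13,6) (307/17,6) (13,152/11)]

1. After x ≥ 13: [(13,3/8) (20,3) (13,152/11)]
2. After x ≤ 19: [(13,3/8) (19,21/8) (19,50/11) (13,152/11)]
3. After y ≥ 6: [(13,6) (307/17,6) (13,152/11)]
4. After y ≤ 19: [(13,6) (307/17,6) (13,152/11)]
5. Canonical ring: [(13,6) (307/17,6) (13,152/11)]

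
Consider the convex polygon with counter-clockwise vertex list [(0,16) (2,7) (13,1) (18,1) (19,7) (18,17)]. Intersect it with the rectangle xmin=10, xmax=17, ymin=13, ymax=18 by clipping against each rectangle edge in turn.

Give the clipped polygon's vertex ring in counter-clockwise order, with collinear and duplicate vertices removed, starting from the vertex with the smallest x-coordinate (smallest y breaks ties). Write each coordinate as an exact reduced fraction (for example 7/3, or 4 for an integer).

1. After x ≥ 10: [(10,149/9) (10,29/11) (13,1) (18,1) (19,7) (18,17)]
2. After x ≤ 17: [(17,305/18) (10,149/9) (10,29/11) (13,1) (17,1)]
3. After y ≥ 13: [(17,13) (17,305/18) (10,149/9) (10,13)]
4. After y ≤ 18: [(17,13) (17,305/18) (10,149/9) (10,13)]
5. Canonical ring: [(10,13) (17,13) (17,305/18) (10,149/9)]

Clipped polygon: [(10,13) (17,13) (17,305/18) (10,149/9)]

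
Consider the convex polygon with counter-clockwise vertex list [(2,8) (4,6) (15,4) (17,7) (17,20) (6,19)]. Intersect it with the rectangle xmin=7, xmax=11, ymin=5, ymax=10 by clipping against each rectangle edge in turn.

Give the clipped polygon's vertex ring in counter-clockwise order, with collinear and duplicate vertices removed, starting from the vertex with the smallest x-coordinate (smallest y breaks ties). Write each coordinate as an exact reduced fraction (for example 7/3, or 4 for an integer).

1. After x ≥ 7: [(7,60/11) (15,4) (17,7) (17,20) (7,210/11)]
2. After x ≤ 11: [(7,60/11) (11,52/11) (11,214/11) (7,210/11)]
3. After y ≥ 5: [(7,60/11) (19/2,5) (11,5) (11,214/11) (7,210/11)]
4. After y ≤ 10: [(7,10) (7,60/11) (19/2,5) (11,5) (11,10)]
5. Canonical ring: [(7,60/11) (19/2,5) (11,5) (11,10) (7,10)]

Clipped polygon: [(7,60/11) (19/2,5) (11,5) (11,10) (7,10)]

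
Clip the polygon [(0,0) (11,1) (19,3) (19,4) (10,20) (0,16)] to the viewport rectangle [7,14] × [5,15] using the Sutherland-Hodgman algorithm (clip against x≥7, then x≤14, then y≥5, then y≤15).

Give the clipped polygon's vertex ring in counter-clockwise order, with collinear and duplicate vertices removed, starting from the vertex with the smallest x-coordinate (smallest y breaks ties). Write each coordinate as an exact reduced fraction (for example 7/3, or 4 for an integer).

Clipped polygon: [(7,5) (14,5) (14,116/9) (205/16,15) (7,15)]

1. After x ≥ 7: [(7,7/11) (11,1) (19,3) (19,4) (10,20) (7,94/5)]
2. After x ≤ 14: [(7,7/11) (11,1) (14,7/4) (14,116/9) (10,20) (7,94/5)]
3. After y ≥ 5: [(7,5) (14,5) (14,116/9) (10,20) (7,94/5)]
4. After y ≤ 15: [(7,15) (7,5) (14,5) (14,116/9) (205/16,15)]
5. Canonical ring: [(7,5) (14,5) (14,116/9) (205/16,15) (7,15)]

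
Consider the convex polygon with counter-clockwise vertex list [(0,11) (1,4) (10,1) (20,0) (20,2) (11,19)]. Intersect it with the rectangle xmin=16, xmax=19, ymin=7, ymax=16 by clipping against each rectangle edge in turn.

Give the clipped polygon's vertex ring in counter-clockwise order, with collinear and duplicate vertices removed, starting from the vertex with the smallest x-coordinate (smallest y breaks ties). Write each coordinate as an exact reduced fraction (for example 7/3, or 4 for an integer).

1. After x ≥ 16: [(16,2/5) (20,0) (20,2) (16,86/9)]
2. After x ≤ 19: [(16,2/5) (19,1/10) (19,35/9) (16,86/9)]
3. After y ≥ 7: [(16,7) (295/17,7) (16,86/9)]
4. After y ≤ 16: [(16,7) (295/17,7) (16,86/9)]
5. Canonical ring: [(16,7) (295/17,7) (16,86/9)]

Clipped polygon: [(16,7) (295/17,7) (16,86/9)]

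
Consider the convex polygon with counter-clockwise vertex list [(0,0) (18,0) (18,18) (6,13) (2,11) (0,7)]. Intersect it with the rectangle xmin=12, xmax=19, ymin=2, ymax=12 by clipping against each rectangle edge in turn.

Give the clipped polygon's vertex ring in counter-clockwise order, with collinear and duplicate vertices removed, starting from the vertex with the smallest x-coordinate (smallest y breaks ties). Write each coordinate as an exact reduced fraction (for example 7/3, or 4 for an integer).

Clipped polygon: [(12,2) (18,2) (18,12) (12,12)]

1. After x ≥ 12: [(12,0) (18,0) (18,18) (12,31/2)]
2. After x ≤ 19: [(12,0) (18,0) (18,18) (12,31/2)]
3. After y ≥ 2: [(12,2) (18,2) (18,18) (12,31/2)]
4. After y ≤ 12: [(12,12) (12,2) (18,2) (18,12)]
5. Canonical ring: [(12,2) (18,2) (18,12) (12,12)]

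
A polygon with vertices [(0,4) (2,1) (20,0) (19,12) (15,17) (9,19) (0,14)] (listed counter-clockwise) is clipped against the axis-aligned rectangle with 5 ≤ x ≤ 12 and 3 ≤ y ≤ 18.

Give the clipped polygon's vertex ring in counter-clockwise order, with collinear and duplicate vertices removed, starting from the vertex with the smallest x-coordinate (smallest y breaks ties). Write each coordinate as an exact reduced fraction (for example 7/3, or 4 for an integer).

1. After x ≥ 5: [(5,5/6) (20,0) (19,12) (15,17) (9,19) (5,151/9)]
2. After x ≤ 12: [(5,5/6) (12,4/9) (12,18) (9,19) (5,151/9)]
3. After y ≥ 3: [(5,3) (12,3) (12,18) (9,19) (5,151/9)]
4. After y ≤ 18: [(5,3) (12,3) (12,18) (12,18) (36/5,18) (5,151/9)]
5. Canonical ring: [(5,3) (12,3) (12,18) (36/5,18) (5,151/9)]

Clipped polygon: [(5,3) (12,3) (12,18) (36/5,18) (5,151/9)]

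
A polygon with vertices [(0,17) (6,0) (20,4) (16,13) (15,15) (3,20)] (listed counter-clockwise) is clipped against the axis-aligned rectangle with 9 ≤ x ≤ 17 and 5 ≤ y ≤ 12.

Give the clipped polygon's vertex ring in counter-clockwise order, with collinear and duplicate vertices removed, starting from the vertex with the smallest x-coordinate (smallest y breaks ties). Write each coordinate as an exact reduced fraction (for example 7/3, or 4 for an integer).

Clipped polygon: [(9,5) (17,5) (17,43/4) (148/9,12) (9,12)]

1. After x ≥ 9: [(9,6/7) (20,4) (16,13) (15,15) (9,35/2)]
2. After x ≤ 17: [(9,6/7) (17,22/7) (17,43/4) (16,13) (15,15) (9,35/2)]
3. After y ≥ 5: [(9,5) (17,5) (17,43/4) (16,13) (15,15) (9,35/2)]
4. After y ≤ 12: [(9,12) (9,5) (17,5) (17,43/4) (148/9,12)]
5. Canonical ring: [(9,5) (17,5) (17,43/4) (148/9,12) (9,12)]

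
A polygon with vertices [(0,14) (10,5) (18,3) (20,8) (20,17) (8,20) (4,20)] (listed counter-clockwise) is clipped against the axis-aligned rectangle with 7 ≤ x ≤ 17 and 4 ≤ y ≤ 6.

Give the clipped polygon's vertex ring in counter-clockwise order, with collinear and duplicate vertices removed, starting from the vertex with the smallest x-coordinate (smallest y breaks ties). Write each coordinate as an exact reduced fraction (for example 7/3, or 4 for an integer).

Clipped polygon: [(80/9,6) (10,5) (14,4) (17,4) (17,6)]

1. After x ≥ 7: [(7,77/10) (10,5) (18,3) (20,8) (20,17) (8,20) (7,20)]
2. After x ≤ 17: [(7,77/10) (10,5) (17,13/4) (17,71/4) (8,20) (7,20)]
3. After y ≥ 4: [(7,77/10) (10,5) (14,4) (17,4) (17,71/4) (8,20) (7,20)]
4. After y ≤ 6: [(80/9,6) (10,5) (14,4) (17,4) (17,6)]
5. Canonical ring: [(80/9,6) (10,5) (14,4) (17,4) (17,6)]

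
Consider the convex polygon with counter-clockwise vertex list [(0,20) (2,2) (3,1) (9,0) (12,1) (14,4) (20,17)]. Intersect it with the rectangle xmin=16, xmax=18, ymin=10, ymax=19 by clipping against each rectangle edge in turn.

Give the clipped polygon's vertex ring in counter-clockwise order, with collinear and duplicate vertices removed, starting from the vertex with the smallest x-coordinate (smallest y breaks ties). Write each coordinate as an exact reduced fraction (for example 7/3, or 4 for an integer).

1. After x ≥ 16: [(16,88/5) (16,25/3) (20,17)]
2. After x ≤ 18: [(18,173/10) (16,88/5) (16,25/3) (18,38/3)]
3. After y ≥ 10: [(18,173/10) (16,88/5) (16,10) (218/13,10) (18,38/3)]
4. After y ≤ 19: [(18,173/10) (16,88/5) (16,10) (218/13,10) (18,38/3)]
5. Canonical ring: [(16,10) (218/13,10) (18,38/3) (18,173/10) (16,88/5)]

Clipped polygon: [(16,10) (218/13,10) (18,38/3) (18,173/10) (16,88/5)]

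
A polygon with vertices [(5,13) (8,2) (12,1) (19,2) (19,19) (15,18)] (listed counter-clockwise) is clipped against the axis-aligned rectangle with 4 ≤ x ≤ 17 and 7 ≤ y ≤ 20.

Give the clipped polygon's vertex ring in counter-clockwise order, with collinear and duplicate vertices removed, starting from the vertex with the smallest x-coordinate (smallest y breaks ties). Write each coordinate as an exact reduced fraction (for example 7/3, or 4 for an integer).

1. After x ≥ 4: [(5,13) (8,2) (12,1) (19,2) (19,19) (15,18)]
2. After x ≤ 17: [(5,13) (8,2) (12,1) (17,12/7) (17,37/2) (15,18)]
3. After y ≥ 7: [(5,13) (73/11,7) (17,7) (17,37/2) (15,18)]
4. After y ≤ 20: [(5,13) (73/11,7) (17,7) (17,37/2) (15,18)]
5. Canonical ring: [(5,13) (73/11,7) (17,7) (17,37/2) (15,18)]

Clipped polygon: [(5,13) (73/11,7) (17,7) (17,37/2) (15,18)]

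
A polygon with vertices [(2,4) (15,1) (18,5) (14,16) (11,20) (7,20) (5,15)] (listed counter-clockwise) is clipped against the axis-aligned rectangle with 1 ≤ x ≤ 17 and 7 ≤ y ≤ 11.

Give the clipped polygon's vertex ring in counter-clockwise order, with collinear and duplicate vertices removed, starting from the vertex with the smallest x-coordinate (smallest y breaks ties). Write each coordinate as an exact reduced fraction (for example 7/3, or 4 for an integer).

Clipped polygon: [(31/11,7) (17,7) (17,31/4) (174/11,11) (43/11,11)]

1. After x ≥ 1: [(2,4) (15,1) (18,5) (14,16) (11,20) (7,20) (5,15)]
2. After x ≤ 17: [(2,4) (15,1) (17,11/3) (17,31/4) (14,16) (11,20) (7,20) (5,15)]
3. After y ≥ 7: [(31/11,7) (17,7) (17,31/4) (14,16) (11,20) (7,20) (5,15)]
4. After y ≤ 11: [(43/11,11) (31/11,7) (17,7) (17,31/4) (174/11,11)]
5. Canonical ring: [(31/11,7) (17,7) (17,31/4) (174/11,11) (43/11,11)]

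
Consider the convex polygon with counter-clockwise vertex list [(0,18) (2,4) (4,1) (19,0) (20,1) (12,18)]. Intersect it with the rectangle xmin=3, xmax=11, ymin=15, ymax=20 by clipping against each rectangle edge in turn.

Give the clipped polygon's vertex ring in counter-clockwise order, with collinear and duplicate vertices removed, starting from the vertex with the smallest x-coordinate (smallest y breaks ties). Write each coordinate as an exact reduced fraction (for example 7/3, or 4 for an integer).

1. After x ≥ 3: [(3,18) (3,5/2) (4,1) (19,0) (20,1) (12,18)]
2. After x ≤ 11: [(11,18) (3,18) (3,5/2) (4,1) (11,8/15)]
3. After y ≥ 15: [(11,15) (11,18) (3,18) (3,15)]
4. After y ≤ 20: [(11,15) (11,18) (3,18) (3,15)]
5. Canonical ring: [(3,15) (11,15) (11,18) (3,18)]

Clipped polygon: [(3,15) (11,15) (11,18) (3,18)]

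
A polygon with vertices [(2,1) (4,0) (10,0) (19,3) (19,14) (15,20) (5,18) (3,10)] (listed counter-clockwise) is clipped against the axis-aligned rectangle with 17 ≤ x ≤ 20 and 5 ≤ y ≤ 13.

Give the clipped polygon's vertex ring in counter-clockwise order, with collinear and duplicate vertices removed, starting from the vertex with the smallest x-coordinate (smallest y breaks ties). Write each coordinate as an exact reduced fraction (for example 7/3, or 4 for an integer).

1. After x ≥ 17: [(17,7/3) (19,3) (19,14) (17,17)]
2. After x ≤ 20: [(17,7/3) (19,3) (19,14) (17,17)]
3. After y ≥ 5: [(17,5) (19,5) (19,14) (17,17)]
4. After y ≤ 13: [(17,13) (17,5) (19,5) (19,13)]
5. Canonical ring: [(17,5) (19,5) (19,13) (17,13)]

Clipped polygon: [(17,5) (19,5) (19,13) (17,13)]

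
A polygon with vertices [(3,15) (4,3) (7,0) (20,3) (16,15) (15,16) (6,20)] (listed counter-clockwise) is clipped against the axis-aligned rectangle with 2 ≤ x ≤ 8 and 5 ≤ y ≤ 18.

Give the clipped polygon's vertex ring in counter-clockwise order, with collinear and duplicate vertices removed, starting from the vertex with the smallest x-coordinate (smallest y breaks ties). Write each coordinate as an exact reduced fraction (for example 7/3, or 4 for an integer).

Clipped polygon: [(3,15) (23/6,5) (8,5) (8,18) (24/5,18)]

1. After x ≥ 2: [(3,15) (4,3) (7,0) (20,3) (16,15) (15,16) (6,20)]
2. After x ≤ 8: [(3,15) (4,3) (7,0) (8,3/13) (8,172/9) (6,20)]
3. After y ≥ 5: [(3,15) (23/6,5) (8,5) (8,172/9) (6,20)]
4. After y ≤ 18: [(24/5,18) (3,15) (23/6,5) (8,5) (8,18)]
5. Canonical ring: [(3,15) (23/6,5) (8,5) (8,18) (24/5,18)]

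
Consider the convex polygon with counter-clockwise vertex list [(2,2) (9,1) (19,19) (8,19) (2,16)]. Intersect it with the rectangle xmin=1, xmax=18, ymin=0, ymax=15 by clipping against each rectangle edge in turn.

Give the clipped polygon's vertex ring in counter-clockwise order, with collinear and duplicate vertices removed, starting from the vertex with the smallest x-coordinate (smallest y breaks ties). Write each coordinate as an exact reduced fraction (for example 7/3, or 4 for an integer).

Clipped polygon: [(2,2) (9,1) (151/9,15) (2,15)]

1. After x ≥ 1: [(2,2) (9,1) (19,19) (8,19) (2,16)]
2. After x ≤ 18: [(2,2) (9,1) (18,86/5) (18,19) (8,19) (2,16)]
3. After y ≥ 0: [(2,2) (9,1) (18,86/5) (18,19) (8,19) (2,16)]
4. After y ≤ 15: [(2,15) (2,2) (9,1) (151/9,15)]
5. Canonical ring: [(2,2) (9,1) (151/9,15) (2,15)]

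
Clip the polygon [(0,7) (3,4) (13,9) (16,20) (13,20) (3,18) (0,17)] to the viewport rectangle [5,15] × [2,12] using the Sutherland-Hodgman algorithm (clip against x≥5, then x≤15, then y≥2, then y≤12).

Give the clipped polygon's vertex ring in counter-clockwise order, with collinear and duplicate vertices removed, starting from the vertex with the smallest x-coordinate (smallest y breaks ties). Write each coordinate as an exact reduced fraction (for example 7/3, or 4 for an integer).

Clipped polygon: [(5,5) (13,9) (152/11,12) (5,12)]

1. After x ≥ 5: [(5,5) (13,9) (16,20) (13,20) (5,92/5)]
2. After x ≤ 15: [(5,5) (13,9) (15,49/3) (15,20) (13,20) (5,92/5)]
3. After y ≥ 2: [(5,5) (13,9) (15,49/3) (15,20) (13,20) (5,92/5)]
4. After y ≤ 12: [(5,12) (5,5) (13,9) (152/11,12)]
5. Canonical ring: [(5,5) (13,9) (152/11,12) (5,12)]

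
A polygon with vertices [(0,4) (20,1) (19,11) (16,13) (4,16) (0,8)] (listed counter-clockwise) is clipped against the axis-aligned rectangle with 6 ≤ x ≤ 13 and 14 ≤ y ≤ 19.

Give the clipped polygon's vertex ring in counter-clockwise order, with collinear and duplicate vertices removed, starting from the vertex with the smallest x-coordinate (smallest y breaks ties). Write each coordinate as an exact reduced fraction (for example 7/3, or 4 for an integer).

1. After x ≥ 6: [(6,31/10) (20,1) (19,11) (16,13) (6,31/2)]
2. After x ≤ 13: [(6,31/10) (13,41/20) (13,55/4) (6,31/2)]
3. After y ≥ 14: [(6,14) (12,14) (6,31/2)]
4. After y ≤ 19: [(6,14) (12,14) (6,31/2)]
5. Canonical ring: [(6,14) (12,14) (6,31/2)]

Clipped polygon: [(6,14) (12,14) (6,31/2)]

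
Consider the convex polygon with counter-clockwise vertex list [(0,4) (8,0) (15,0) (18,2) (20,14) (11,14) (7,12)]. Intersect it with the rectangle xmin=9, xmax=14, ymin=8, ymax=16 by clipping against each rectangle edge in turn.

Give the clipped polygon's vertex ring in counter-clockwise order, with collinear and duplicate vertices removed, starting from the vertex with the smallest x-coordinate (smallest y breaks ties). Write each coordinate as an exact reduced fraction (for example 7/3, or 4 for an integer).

Clipped polygon: [(9,8) (14,8) (14,14) (11,14) (9,13)]

1. After x ≥ 9: [(9,0) (15,0) (18,2) (20,14) (11,14) (9,13)]
2. After x ≤ 14: [(9,0) (14,0) (14,14) (11,14) (9,13)]
3. After y ≥ 8: [(9,8) (14,8) (14,14) (11,14) (9,13)]
4. After y ≤ 16: [(9,8) (14,8) (14,14) (11,14) (9,13)]
5. Canonical ring: [(9,8) (14,8) (14,14) (11,14) (9,13)]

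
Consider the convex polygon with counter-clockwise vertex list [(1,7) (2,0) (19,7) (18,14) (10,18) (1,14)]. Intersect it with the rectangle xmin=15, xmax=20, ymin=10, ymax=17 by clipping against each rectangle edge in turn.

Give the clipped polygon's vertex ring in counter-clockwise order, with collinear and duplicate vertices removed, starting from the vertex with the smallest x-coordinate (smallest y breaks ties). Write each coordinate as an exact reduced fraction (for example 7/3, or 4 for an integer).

Clipped polygon: [(15,10) (130/7,10) (18,14) (15,31/2)]

1. After x ≥ 15: [(15,91/17) (19,7) (18,14) (15,31/2)]
2. After x ≤ 20: [(15,91/17) (19,7) (18,14) (15,31/2)]
3. After y ≥ 10: [(15,10) (130/7,10) (18,14) (15,31/2)]
4. After y ≤ 17: [(15,10) (130/7,10) (18,14) (15,31/2)]
5. Canonical ring: [(15,10) (130/7,10) (18,14) (15,31/2)]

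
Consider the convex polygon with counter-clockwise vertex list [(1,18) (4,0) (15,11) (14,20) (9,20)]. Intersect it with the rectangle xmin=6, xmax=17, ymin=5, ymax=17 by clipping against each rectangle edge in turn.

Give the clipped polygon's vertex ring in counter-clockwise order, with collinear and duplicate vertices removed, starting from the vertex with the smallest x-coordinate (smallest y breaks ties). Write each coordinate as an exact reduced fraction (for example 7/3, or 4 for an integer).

Clipped polygon: [(6,5) (9,5) (15,11) (43/3,17) (6,17)]

1. After x ≥ 6: [(6,77/4) (6,2) (15,11) (14,20) (9,20)]
2. After x ≤ 17: [(6,77/4) (6,2) (15,11) (14,20) (9,20)]
3. After y ≥ 5: [(6,77/4) (6,5) (9,5) (15,11) (14,20) (9,20)]
4. After y ≤ 17: [(6,17) (6,5) (9,5) (15,11) (43/3,17)]
5. Canonical ring: [(6,5) (9,5) (15,11) (43/3,17) (6,17)]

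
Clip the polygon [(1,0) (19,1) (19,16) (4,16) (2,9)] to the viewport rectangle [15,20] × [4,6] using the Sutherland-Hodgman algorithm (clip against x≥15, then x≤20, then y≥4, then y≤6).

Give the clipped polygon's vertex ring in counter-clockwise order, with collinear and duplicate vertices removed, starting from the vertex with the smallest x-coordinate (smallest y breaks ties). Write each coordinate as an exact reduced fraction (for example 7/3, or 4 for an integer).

Clipped polygon: [(15,4) (19,4) (19,6) (15,6)]

1. After x ≥ 15: [(15,7/9) (19,1) (19,16) (15,16)]
2. After x ≤ 20: [(15,7/9) (19,1) (19,16) (15,16)]
3. After y ≥ 4: [(15,4) (19,4) (19,16) (15,16)]
4. After y ≤ 6: [(15,6) (15,4) (19,4) (19,6)]
5. Canonical ring: [(15,4) (19,4) (19,6) (15,6)]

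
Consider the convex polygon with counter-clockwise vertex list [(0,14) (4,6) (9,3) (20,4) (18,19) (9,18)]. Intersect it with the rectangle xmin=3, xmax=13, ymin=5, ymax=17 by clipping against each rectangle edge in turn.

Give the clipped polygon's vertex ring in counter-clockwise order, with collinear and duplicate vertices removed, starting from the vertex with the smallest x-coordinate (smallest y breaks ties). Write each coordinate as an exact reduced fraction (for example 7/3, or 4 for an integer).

Clipped polygon: [(3,8) (4,6) (17/3,5) (13,5) (13,17) (27/4,17) (3,46/3)]

1. After x ≥ 3: [(3,46/3) (3,8) (4,6) (9,3) (20,4) (18,19) (9,18)]
2. After x ≤ 13: [(3,46/3) (3,8) (4,6) (9,3) (13,37/11) (13,166/9) (9,18)]
3. After y ≥ 5: [(3,46/3) (3,8) (4,6) (17/3,5) (13,5) (13,166/9) (9,18)]
4. After y ≤ 17: [(27/4,17) (3,46/3) (3,8) (4,6) (17/3,5) (13,5) (13,17)]
5. Canonical ring: [(3,8) (4,6) (17/3,5) (13,5) (13,17) (27/4,17) (3,46/3)]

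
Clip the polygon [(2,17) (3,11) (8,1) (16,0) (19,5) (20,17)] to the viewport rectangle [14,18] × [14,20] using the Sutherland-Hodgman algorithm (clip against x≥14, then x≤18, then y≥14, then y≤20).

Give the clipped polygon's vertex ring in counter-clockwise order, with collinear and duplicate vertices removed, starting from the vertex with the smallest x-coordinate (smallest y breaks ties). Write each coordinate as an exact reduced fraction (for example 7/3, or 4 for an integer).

Clipped polygon: [(14,14) (18,14) (18,17) (14,17)]

1. After x ≥ 14: [(14,17) (14,1/4) (16,0) (19,5) (20,17)]
2. After x ≤ 18: [(18,17) (14,17) (14,1/4) (16,0) (18,10/3)]
3. After y ≥ 14: [(18,14) (18,17) (14,17) (14,14)]
4. After y ≤ 20: [(18,14) (18,17) (14,17) (14,14)]
5. Canonical ring: [(14,14) (18,14) (18,17) (14,17)]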